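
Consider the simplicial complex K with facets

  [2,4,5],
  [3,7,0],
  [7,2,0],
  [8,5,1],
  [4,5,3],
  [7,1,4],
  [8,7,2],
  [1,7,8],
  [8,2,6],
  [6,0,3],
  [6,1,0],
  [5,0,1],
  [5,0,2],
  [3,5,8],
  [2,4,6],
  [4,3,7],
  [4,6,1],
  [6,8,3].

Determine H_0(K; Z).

H_0 = Z.

Order the vertices as 0 < 1 < 2 < 3 < 4 < 5 < 6 < 7 < 8. Listing each simplex with vertices in this order, K has dimension 2 with simplices:

  0-simplices (9): [0], [1], [2], [3], [4], [5], [6], [7], [8]
  1-simplices (27): (27 of them)
  2-simplices (18): [0,1,5], [0,1,6], [0,2,5], [0,2,7], [0,3,6], [0,3,7], [1,4,6], [1,4,7], [1,5,8], [1,7,8], [2,4,5], [2,4,6], [2,6,8], [2,7,8], [3,4,5], [3,4,7], [3,5,8], [3,6,8]

so the chain groups are C_0 ≅ Z^9, C_1 ≅ Z^27, C_2 ≅ Z^18.

The boundary map ∂_1: C_1 → C_0 maps an edge to its endpoints' difference, ∂[p,q] = q − p. For instance
  ∂[3,8] = [8] − [3].
The resulting 9×27 matrix has rank 8, and its Smith normal form has invariant factors (1,1,1,1,1,1,1,1).

The boundary map ∂_2: C_2 → C_1 sends each 2-simplex [p,q,r] to [q,r] − [p,r] + [p,q]. For instance
  ∂[0,2,5] = [2,5] − [0,5] + [0,2],
  ∂[1,4,7] = [4,7] − [1,7] + [1,4].
This gives a 27×18 integer matrix of rank 17; reducing to Smith normal form yields diagonal entries (1,1,1,1,1,1,1,1,1,1,1,1,1,1,1,1,1).

From H_k ≅ ker(∂_k) / im(∂_{k+1}) we obtain:

  H_0: rank C_0 − rank ∂_1 = 9 − 8 = 1, and the invariant factors of ∂_1 are all 1, so H_0 = Z.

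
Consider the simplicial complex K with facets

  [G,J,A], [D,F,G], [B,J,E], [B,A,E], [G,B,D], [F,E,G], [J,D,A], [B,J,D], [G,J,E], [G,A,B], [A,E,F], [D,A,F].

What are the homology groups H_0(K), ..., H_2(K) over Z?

H_0 ≅ Z,  H_1 ≅ Z/2,  H_2 = 0.

Order the vertices as A < B < D < E < F < G < J. Listing each simplex with vertices in this order, K has dimension 2 with simplices:

  0-simplices (7): A, B, D, E, F, G, J
  1-simplices (18): AB, AD, AE, AF, AG, AJ, BD, BE, BG, BJ, DF, DG, DJ, EF, EG, EJ, FG, GJ
  2-simplices (12): ABE, ABG, ADF, ADJ, AEF, AGJ, BDG, BDJ, BEJ, DFG, EFG, EGJ

Hence C_0 ≅ Z^7, C_1 ≅ Z^18, C_2 ≅ Z^12.

Boundary ∂_1: C_1 → C_0 maps an edge to its endpoints' difference, ∂[p,q] = q − p.
This gives a 7×18 integer matrix of rank 6; reducing to Smith normal form yields diagonal entries (1,1,1,1,1,1).

The boundary map ∂_2: C_2 → C_1 maps a triangle to the signed sum of its edges. For instance
  ∂ABE = BE − AE + AB,
  ∂ADJ = DJ − AJ + AD.
This gives a 18×12 integer matrix of rank 12; reducing to Smith normal form yields diagonal entries (1,1,1,1,1,1,1,1,1,1,1,2).

Reading off H_k = ker ∂_k / im ∂_{k+1}:

  H_0: rank C_0 − rank ∂_1 = 7 − 6 = 1, and the invariant factors of ∂_1 are all 1, so H_0 = Z.
  H_1: rank ker ∂_1 − rank ∂_2 = (18 − 6) − 12 = 0, and ∂_2 has invariant factor 2 > 1, so H_1 = Z/2.
  H_2: rank ker ∂_2 − rank ∂_3 = (12 − 12) − 0 = 0, and there is no ∂_3, so H_2 = 0.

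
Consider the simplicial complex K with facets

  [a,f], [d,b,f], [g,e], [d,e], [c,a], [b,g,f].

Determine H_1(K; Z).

H_1 ≅ Z.

Order the vertices as a < b < c < d < e < f < g. Listing each simplex with vertices in this order, K has dimension 2 with simplices:

  0-simplices (7): a, b, c, d, e, f, g
  1-simplices (9): ac, af, bd, bf, bg, de, df, eg, fg
  2-simplices (2): bdf, bfg

so the chain groups are C_0 ≅ Z^7, C_1 ≅ Z^9, C_2 ≅ Z^2.

∂_1: C_1 → C_0 is given by ∂[p,q] = [q] − [p]. For instance
  ∂bd = d − b.
As a 7×9 matrix over Z this has rank 6, with invariant factors (1,1,1,1,1,1).

The boundary map ∂_2: C_2 → C_1 maps a triangle to the signed sum of its edges. For instance
  ∂bdf = df − bf + bd,
  ∂bfg = fg − bg + bf.
The 9×2 boundary matrix has rank 2 and Smith normal form diag(1,1).

Reading off H_k = ker ∂_k / im ∂_{k+1}:

  H_1: rank ker ∂_1 − rank ∂_2 = (9 − 6) − 2 = 1, and the invariant factors of ∂_2 are all 1, so H_1 = Z.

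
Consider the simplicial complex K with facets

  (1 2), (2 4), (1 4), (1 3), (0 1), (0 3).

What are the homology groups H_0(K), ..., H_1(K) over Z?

H_0 ≅ Z,  H_1 ≅ Z^2.

We work with the vertex ordering 0 < 1 < 2 < 3 < 4. The simplices of K, each written with vertices in increasing order, are:

  0-simplices (5): [0], [1], [2], [3], [4]
  1-simplices (6): [0,1], [0,3], [1,2], [1,3], [1,4], [2,4]

Hence C_0 ≅ Z^5, C_1 ≅ Z^6.

Boundary ∂_1: C_1 → C_0 sends each edge [p,q] (with p < q) to q − p. For instance
  ∂[0,3] = [3] − [0].
The resulting 5×6 matrix has rank 4, and its Smith normal form has invariant factors (1,1,1,1).

Now H_k = ker ∂_k / im ∂_{k+1}, so:

  H_0: rank C_0 − rank ∂_1 = 5 − 4 = 1, and the invariant factors of ∂_1 are all 1, so H_0 ≅ Z.
  H_1: rank ker ∂_1 − rank ∂_2 = (6 − 4) − 0 = 2, and there is no ∂_2, so H_1 ≅ Z^2.

(K is a triangulation of a wedge of 2 circles.)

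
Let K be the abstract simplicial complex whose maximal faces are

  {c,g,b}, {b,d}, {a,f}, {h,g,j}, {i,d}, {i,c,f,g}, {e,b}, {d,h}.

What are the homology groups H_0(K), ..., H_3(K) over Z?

Order the vertices as a < b < c < d < e < f < g < h < i < j. Listing each simplex with vertices in this order, K has dimension 3 with simplices:

  0-simplices (10): a, b, c, d, e, f, g, h, i, j
  1-simplices (16): af, bc, bd, be, bg, cf, cg, ci, dh, di, fg, fi, gh, gi, gj, hj
  2-simplices (6): bcg, cfg, cfi, cgi, fgi, ghj
  3-simplices (1): cfgi

Hence C_0 ≅ Z^10, C_1 ≅ Z^16, C_2 ≅ Z^6, C_3 ≅ Z^1.

The boundary map ∂_1: C_1 → C_0 maps an edge to its endpoints' difference, ∂[p,q] = q − p. For instance
  ∂fi = i − f.
As a 10×16 matrix over Z this has rank 9, with invariant factors (1,1,1,1,1,1,1,1,1).

The boundary map ∂_2: C_2 → C_1 maps a triangle to the signed sum of its edges. For instance
  ∂bcg = cg − bg + bc,
  ∂cfi = fi − ci + cf.
The 16×6 boundary matrix has rank 5 and Smith normal form diag(1,1,1,1,1).

∂_3: C_3 → C_2 sends each 3-simplex σ to the alternating sum Σ_i (−1)^i (σ with its i-th vertex removed). For instance
  ∂cfgi = fgi − cgi + cfi − cfg.
The resulting 6×1 matrix has rank 1, and its Smith normal form has invariant factors (1).

From H_k ≅ ker(∂_k) / im(∂_{k+1}) we obtain:

  H_0: rank C_0 − rank ∂_1 = 10 − 9 = 1, and the invariant factors of ∂_1 are all 1, so H_0 ≅ Z.
  H_1: rank ker ∂_1 − rank ∂_2 = (16 − 9) − 5 = 2, and the invariant factors of ∂_2 are all 1, so H_1 ≅ Z^2.
  H_2: rank ker ∂_2 − rank ∂_3 = (6 − 5) − 1 = 0, and the invariant factors of ∂_3 are all 1, so H_2 ≅ 0.
  H_3: rank ker ∂_3 − rank ∂_4 = (1 − 1) − 0 = 0, and there is no ∂_4, so H_3 ≅ 0.

H_0 ≅ Z,  H_1 ≅ Z^2,  H_2 = 0,  H_3 = 0.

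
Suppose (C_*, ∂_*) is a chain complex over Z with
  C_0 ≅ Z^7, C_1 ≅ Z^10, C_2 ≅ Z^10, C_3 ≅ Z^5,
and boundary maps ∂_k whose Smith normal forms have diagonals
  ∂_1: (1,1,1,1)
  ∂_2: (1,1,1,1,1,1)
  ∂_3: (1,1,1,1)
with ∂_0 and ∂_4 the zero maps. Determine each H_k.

H_0: b_0 = 7 − 0 − 4 = 3; torsion from ∂_1 factors > 1: none. So H_0 = Z^3.
H_1: b_1 = 10 − 4 − 6 = 0; torsion from ∂_2 factors > 1: none. So H_1 = 0.
H_2: b_2 = 10 − 6 − 4 = 0; torsion from ∂_3 factors > 1: none. So H_2 = 0.
H_3: b_3 = 5 − 4 − 0 = 1; torsion from ∂_4 factors > 1: none. So H_3 = Z.

H_0 = Z^3,  H_1 = 0,  H_2 = 0,  H_3 = Z.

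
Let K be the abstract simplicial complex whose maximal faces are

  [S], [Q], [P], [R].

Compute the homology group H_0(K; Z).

H_0 ≅ Z^4.

K has 4 vertices.
rank ∂_0 = 0, rank ∂_1 = 0 ⇒ b_0 = 4 − 0 − 0 = 4. So H_0 = Z^4.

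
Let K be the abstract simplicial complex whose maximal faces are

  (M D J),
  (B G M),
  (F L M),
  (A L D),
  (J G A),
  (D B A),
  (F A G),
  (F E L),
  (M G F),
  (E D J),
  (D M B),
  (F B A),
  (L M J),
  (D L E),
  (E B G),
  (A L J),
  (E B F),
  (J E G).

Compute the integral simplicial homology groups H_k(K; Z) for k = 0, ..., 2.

H_0 ≅ Z,  H_1 ≅ Z ⊕ Z/2Z,  H_2 = 0.

Take the total order A < B < D < E < F < G < J < L < M on the vertex set. Then K (dimension 2) consists of the simplices:

  0-simplices (9): A, B, D, E, F, G, J, L, M
  1-simplices (27): AB, AD, AF, AG, AJ, AL, BD, BE, BF, BG, BM, DE, DJ, DL, DM, EF, EG, EJ, EL, FG, FL, FM, GJ, GM, JL, JM, LM
  2-simplices (18): ABD, ABF, ADL, AFG, AGJ, AJL, BDM, BEF, BEG, BGM, DEJ, DEL, DJM, EFL, EGJ, FGM, FLM, JLM

so the chain groups are C_0 ≅ Z^9, C_1 ≅ Z^27, C_2 ≅ Z^18.

∂_1: C_1 → C_0 maps an edge to its endpoints' difference, ∂[p,q] = q − p.
This gives a 9×27 integer matrix of rank 8; reducing to Smith normal form yields diagonal entries (1,1,1,1,1,1,1,1).

Boundary ∂_2: C_2 → C_1 sends each 2-simplex [p,q,r] to [q,r] − [p,r] + [p,q]. For instance
  ∂ABF = BF − AF + AB,
  ∂BGM = GM − BM + BG.
The 27×18 boundary matrix has rank 18 and Smith normal form diag(1,1,1,1,1,1,1,1,1,1,1,1,1,1,1,1,1,2).

Reading off H_k = ker ∂_k / im ∂_{k+1}:

  H_0: rank C_0 − rank ∂_1 = 9 − 8 = 1, and the invariant factors of ∂_1 are all 1, so H_0 = Z.
  H_1: rank ker ∂_1 − rank ∂_2 = (27 − 8) − 18 = 1, and ∂_2 has invariant factor 2 > 1, so H_1 = Z ⊕ Z/2Z.
  H_2: rank ker ∂_2 − rank ∂_3 = (18 − 18) − 0 = 0, and there is no ∂_3, so H_2 = 0.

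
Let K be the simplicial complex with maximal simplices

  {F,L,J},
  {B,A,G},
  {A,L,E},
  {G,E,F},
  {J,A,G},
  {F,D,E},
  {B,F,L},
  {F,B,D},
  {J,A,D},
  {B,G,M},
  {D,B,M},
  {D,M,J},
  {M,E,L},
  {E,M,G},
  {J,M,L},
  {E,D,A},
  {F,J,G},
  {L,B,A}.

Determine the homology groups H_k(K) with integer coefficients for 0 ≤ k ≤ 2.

Take the total order A < B < D < E < F < G < J < L < M on the vertex set. Then K (dimension 2) consists of the simplices:

  0-simplices (9): A, B, D, E, F, G, J, L, M
  1-simplices (27): AB, AD, AE, AG, AJ, AL, BD, BF, BG, BL, BM, DE, DF, DJ, DM, EF, EG, EL, EM, FG, FJ, FL, GJ, GM, JL, JM, LM
  2-simplices (18): ABG, ABL, ADE, ADJ, AEL, AGJ, BDF, BDM, BFL, BGM, DEF, DJM, EFG, EGM, ELM, FGJ, FJL, JLM

giving chain groups C_0 ≅ Z^9, C_1 ≅ Z^27, C_2 ≅ Z^18.

The boundary map ∂_1: C_1 → C_0 is given by ∂[p,q] = [q] − [p]. For instance
  ∂GJ = J − G.
As a 9×27 matrix over Z this has rank 8, with invariant factors (1,1,1,1,1,1,1,1).

Boundary ∂_2: C_2 → C_1 maps a triangle to the signed sum of its edges. For instance
  ∂EGM = GM − EM + EG,
  ∂ADJ = DJ − AJ + AD.
This gives a 27×18 integer matrix of rank 17; reducing to Smith normal form yields diagonal entries (1,1,1,1,1,1,1,1,1,1,1,1,1,1,1,1,1).

Computing H_k = (kernel of ∂_k) / (image of ∂_{k+1}):

  H_0: rank C_0 − rank ∂_1 = 9 − 8 = 1, and the invariant factors of ∂_1 are all 1, so H_0 = Z.
  H_1: rank ker ∂_1 − rank ∂_2 = (27 − 8) − 17 = 2, and the invariant factors of ∂_2 are all 1, so H_1 = Z^2.
  H_2: rank ker ∂_2 − rank ∂_3 = (18 − 17) − 0 = 1, and there is no ∂_3, so H_2 = Z.

(K is a triangulation of the torus T^2.)

H_0 ≅ Z,  H_1 ≅ Z^2,  H_2 ≅ Z.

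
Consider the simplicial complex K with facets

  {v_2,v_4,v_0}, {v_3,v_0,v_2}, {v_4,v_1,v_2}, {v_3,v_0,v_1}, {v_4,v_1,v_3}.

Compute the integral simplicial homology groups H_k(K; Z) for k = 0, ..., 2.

H_0 = Z,  H_1 = Z,  H_2 = 0.

Take the total order v_0 < v_1 < v_2 < v_3 < v_4 on the vertex set. Then K (dimension 2) consists of the simplices:

  0-simplices (5): [v_0], [v_1], [v_2], [v_3], [v_4]
  1-simplices (10): [v_0,v_1], [v_0,v_2], [v_0,v_3], [v_0,v_4], [v_1,v_2], [v_1,v_3], [v_1,v_4], [v_2,v_3], [v_2,v_4], [v_3,v_4]
  2-simplices (5): [v_0,v_1,v_3], [v_0,v_2,v_3], [v_0,v_2,v_4], [v_1,v_2,v_4], [v_1,v_3,v_4]

giving chain groups C_0 ≅ Z^5, C_1 ≅ Z^10, C_2 ≅ Z^5.

∂_1: C_1 → C_0 sends each edge [p,q] (with p < q) to q − p. For instance
  ∂[v_0,v_3] = [v_3] − [v_0].
As a 5×10 matrix over Z this has rank 4, with invariant factors (1,1,1,1).

The boundary map ∂_2: C_2 → C_1 sends each 2-simplex [p,q,r] to [q,r] − [p,r] + [p,q]. For instance
  ∂[v_1,v_2,v_4] = [v_2,v_4] − [v_1,v_4] + [v_1,v_2],
  ∂[v_0,v_2,v_4] = [v_2,v_4] − [v_0,v_4] + [v_0,v_2].
The resulting 10×5 matrix has rank 5, and its Smith normal form has invariant factors (1,1,1,1,1).

From H_k ≅ ker(∂_k) / im(∂_{k+1}) we obtain:

  H_0: rank C_0 − rank ∂_1 = 5 − 4 = 1, and the invariant factors of ∂_1 are all 1, so H_0 = Z.
  H_1: rank ker ∂_1 − rank ∂_2 = (10 − 4) − 5 = 1, and the invariant factors of ∂_2 are all 1, so H_1 = Z.
  H_2: rank ker ∂_2 − rank ∂_3 = (5 − 5) − 0 = 0, and there is no ∂_3, so H_2 = 0.

As a check, the Euler characteristic is 5 − 10 + 5 = 0, which agrees with 1 − 1 + 0 = 0.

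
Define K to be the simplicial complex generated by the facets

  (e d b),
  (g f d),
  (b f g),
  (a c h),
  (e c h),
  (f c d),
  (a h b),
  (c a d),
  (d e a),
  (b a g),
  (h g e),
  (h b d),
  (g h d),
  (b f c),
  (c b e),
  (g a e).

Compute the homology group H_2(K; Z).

H_2 = Z.

Fix the vertex order a < b < c < d < e < f < g < h and write every simplex with vertices in increasing order. Then dim K = 2 and the simplices of K are:

  0-simplices (8): a, b, c, d, e, f, g, h
  1-simplices (24): ab, ac, ad, ae, ag, ah, bc, bd, be, bf, bg, bh, cd, ce, cf, ch, de, df, dg, dh, eg, eh, fg, gh
  2-simplices (16): abg, abh, acd, ach, ade, aeg, bce, bcf, bde, bdh, bfg, cdf, ceh, dfg, dgh, egh

giving chain groups C_0 ≅ Z^8, C_1 ≅ Z^24, C_2 ≅ Z^16.

∂_1: C_1 → C_0 is given by ∂[p,q] = [q] − [p]. For instance
  ∂ad = d − a.
The resulting 8×24 matrix has rank 7, and its Smith normal form has invariant factors (1,1,1,1,1,1,1).

The boundary map ∂_2: C_2 → C_1 maps a triangle to the signed sum of its edges. For instance
  ∂bfg = fg − bg + bf,
  ∂aeg = eg − ag + ae.
As a 24×16 matrix over Z this has rank 15, with invariant factors (1,1,1,1,1,1,1,1,1,1,1,1,1,1,1).

From H_k ≅ ker(∂_k) / im(∂_{k+1}) we obtain:

  H_2: rank ker ∂_2 − rank ∂_3 = (16 − 15) − 0 = 1, and there is no ∂_3, so H_2 ≅ Z.

(K is a triangulation of the torus T^2.)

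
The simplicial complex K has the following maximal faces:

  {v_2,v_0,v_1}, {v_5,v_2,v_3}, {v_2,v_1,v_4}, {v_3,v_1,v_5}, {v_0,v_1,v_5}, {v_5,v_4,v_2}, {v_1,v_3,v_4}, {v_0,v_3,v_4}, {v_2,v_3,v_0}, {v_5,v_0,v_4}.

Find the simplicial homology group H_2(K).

H_2 ≅ 0.

Fix the vertex order v_0 < v_1 < v_2 < v_3 < v_4 < v_5 and write every simplex with vertices in increasing order. Then dim K = 2 and the simplices of K are:

  0-simplices (6): [v_0], [v_1], [v_2], [v_3], [v_4], [v_5]
  1-simplices (15): (15 of them)
  2-simplices (10): [v_0,v_1,v_2], [v_0,v_1,v_5], [v_0,v_2,v_3], [v_0,v_3,v_4], [v_0,v_4,v_5], [v_1,v_2,v_4], [v_1,v_3,v_4], [v_1,v_3,v_5], [v_2,v_3,v_5], [v_2,v_4,v_5]

so the chain groups are C_0 ≅ Z^6, C_1 ≅ Z^15, C_2 ≅ Z^10.

The boundary map ∂_1: C_1 → C_0 sends each edge [p,q] (with p < q) to q − p.
As a 6×15 matrix over Z this has rank 5, with invariant factors (1,1,1,1,1).

The boundary map ∂_2: C_2 → C_1 maps a triangle to the signed sum of its edges. For instance
  ∂[v_1,v_3,v_5] = [v_3,v_5] − [v_1,v_5] + [v_1,v_3],
  ∂[v_0,v_4,v_5] = [v_4,v_5] − [v_0,v_5] + [v_0,v_4].
The resulting 15×10 matrix has rank 10, and its Smith normal form has invariant factors (1,1,1,1,1,1,1,1,1,2).

Computing H_k = (kernel of ∂_k) / (image of ∂_{k+1}):

  H_2: rank ker ∂_2 − rank ∂_3 = (10 − 10) − 0 = 0, and there is no ∂_3, so H_2 = 0.

(K is a triangulation of the real projective plane RP^2.)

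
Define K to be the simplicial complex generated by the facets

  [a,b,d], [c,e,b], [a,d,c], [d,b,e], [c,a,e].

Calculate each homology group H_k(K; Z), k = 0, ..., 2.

H_0 = Z,  H_1 = Z,  H_2 = 0.

Order the vertices as a < b < c < d < e. Listing each simplex with vertices in this order, K has dimension 2 with simplices:

  0-simplices (5): a, b, c, d, e
  1-simplices (10): ab, ac, ad, ae, bc, bd, be, cd, ce, de
  2-simplices (5): abd, acd, ace, bce, bde

giving chain groups C_0 ≅ Z^5, C_1 ≅ Z^10, C_2 ≅ Z^5.

Boundary ∂_1: C_1 → C_0 is given by ∂[p,q] = [q] − [p]. For instance
  ∂bd = d − b.
The resulting 5×10 matrix has rank 4, and its Smith normal form has invariant factors (1,1,1,1).

Boundary ∂_2: C_2 → C_1 sends each 2-simplex [p,q,r] to [q,r] − [p,r] + [p,q]. For instance
  ∂bde = de − be + bd,
  ∂acd = cd − ad + ac.
As a 10×5 matrix over Z this has rank 5, with invariant factors (1,1,1,1,1).

From H_k ≅ ker(∂_k) / im(∂_{k+1}) we obtain:

  H_0: rank C_0 − rank ∂_1 = 5 − 4 = 1, and the invariant factors of ∂_1 are all 1, so H_0 = Z.
  H_1: rank ker ∂_1 − rank ∂_2 = (10 − 4) − 5 = 1, and the invariant factors of ∂_2 are all 1, so H_1 = Z.
  H_2: rank ker ∂_2 − rank ∂_3 = (5 − 5) − 0 = 0, and there is no ∂_3, so H_2 = 0.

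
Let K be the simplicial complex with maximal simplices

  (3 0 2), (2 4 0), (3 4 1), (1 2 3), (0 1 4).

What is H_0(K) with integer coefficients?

K has 5 vertices, 10 edges, 5 triangles.
rank ∂_0 = 0, rank ∂_1 = 4 ⇒ b_0 = 5 − 0 − 4 = 1; all invariant factors of ∂_1 are 1 so no torsion. So H_0 ≅ Z.

H_0 ≅ Z.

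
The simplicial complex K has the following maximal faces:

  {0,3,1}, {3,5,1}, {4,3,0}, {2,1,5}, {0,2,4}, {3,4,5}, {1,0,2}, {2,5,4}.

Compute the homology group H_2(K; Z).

Order the vertices as 0 < 1 < 2 < 3 < 4 < 5. Listing each simplex with vertices in this order, K has dimension 2 with simplices:

  0-simplices (6): [0], [1], [2], [3], [4], [5]
  1-simplices (12): [0,1], [0,2], [0,3], [0,4], [1,2], [1,3], [1,5], [2,4], [2,5], [3,4], [3,5], [4,5]
  2-simplices (8): [0,1,2], [0,1,3], [0,2,4], [0,3,4], [1,2,5], [1,3,5], [2,4,5], [3,4,5]

so the chain groups are C_0 ≅ Z^6, C_1 ≅ Z^12, C_2 ≅ Z^8.

Boundary ∂_1: C_1 → C_0 maps an edge to its endpoints' difference, ∂[p,q] = q − p.
The resulting 6×12 matrix has rank 5, and its Smith normal form has invariant factors (1,1,1,1,1).

The boundary map ∂_2: C_2 → C_1 maps a triangle to the signed sum of its edges. For instance
  ∂[1,2,5] = [2,5] − [1,5] + [1,2],
  ∂[1,3,5] = [3,5] − [1,5] + [1,3].
The 12×8 boundary matrix has rank 7 and Smith normal form diag(1,1,1,1,1,1,1).

From H_k ≅ ker(∂_k) / im(∂_{k+1}) we obtain:

  H_2: rank ker ∂_2 − rank ∂_3 = (8 − 7) − 0 = 1, and there is no ∂_3, so H_2 ≅ Z.

H_2 = Z.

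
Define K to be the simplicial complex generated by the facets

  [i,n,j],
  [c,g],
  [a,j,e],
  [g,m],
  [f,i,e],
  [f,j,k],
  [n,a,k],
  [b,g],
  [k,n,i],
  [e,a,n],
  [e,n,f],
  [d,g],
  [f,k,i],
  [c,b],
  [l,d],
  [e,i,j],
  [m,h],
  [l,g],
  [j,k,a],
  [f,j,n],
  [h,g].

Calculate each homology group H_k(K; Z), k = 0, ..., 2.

Order the vertices as a < b < c < d < e < f < g < h < i < j < k < l < m < n. Listing each simplex with vertices in this order, K has dimension 2 with simplices:

  0-simplices (14): a, b, c, d, e, f, g, h, i, j, k, l, m, n
  1-simplices (27): ae, aj, ak, an, bc, bg, cg, dg, dl, ef, ei, ej, en, fi, fj, fk, fn, gh, gl, gm, hm, ij, ik, in, jk, jn, kn
  2-simplices (12): aej, aen, ajk, akn, efi, efn, eij, fik, fjk, fjn, ijn, ikn

giving chain groups C_0 ≅ Z^14, C_1 ≅ Z^27, C_2 ≅ Z^12.

The boundary map ∂_1: C_1 → C_0 sends each edge [p,q] (with p < q) to q − p.
This gives a 14×27 integer matrix of rank 12; reducing to Smith normal form yields diagonal entries (1,1,1,1,1,1,1,1,1,1,1,1).

∂_2: C_2 → C_1 maps a triangle to the signed sum of its edges. For instance
  ∂aej = ej − aj + ae,
  ∂ajk = jk − ak + aj.
The resulting 27×12 matrix has rank 12, and its Smith normal form has invariant factors (1,1,1,1,1,1,1,1,1,1,1,2).

Computing H_k = (kernel of ∂_k) / (image of ∂_{k+1}):

  H_0: rank C_0 − rank ∂_1 = 14 − 12 = 2, and the invariant factors of ∂_1 are all 1, so H_0 ≅ Z^2.
  H_1: rank ker ∂_1 − rank ∂_2 = (27 − 12) − 12 = 3, and ∂_2 has invariant factor 2 > 1, so H_1 ≅ Z^3 ⊕ Z/2.
  H_2: rank ker ∂_2 − rank ∂_3 = (12 − 12) − 0 = 0, and there is no ∂_3, so H_2 ≅ 0.

As a check, the Euler characteristic is 14 − 27 + 12 = -1, which agrees with 2 − 3 + 0 = -1.
(K is a triangulation of the disjoint union of a wedge of 3 circles and the real projective plane RP^2.)

H_0 = Z^2,  H_1 = Z^3 ⊕ Z/2,  H_2 = 0.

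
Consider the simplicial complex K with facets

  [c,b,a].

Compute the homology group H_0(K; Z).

Order the vertices as a < b < c. Listing each simplex with vertices in this order, K has dimension 2 with simplices:

  0-simplices (3): a, b, c
  1-simplices (3): ab, ac, bc
  2-simplices (1): abc

so the chain groups are C_0 ≅ Z^3, C_1 ≅ Z^3, C_2 ≅ Z^1.

The boundary map ∂_1: C_1 → C_0 is given by ∂[p,q] = [q] − [p]. For instance
  ∂bc = c − b.
As a 3×3 matrix over Z this has rank 2, with invariant factors (1,1).

∂_2: C_2 → C_1 sends each 2-simplex [p,q,r] to [q,r] − [p,r] + [p,q]. For instance
  ∂abc = bc − ac + ab.
As a 3×1 matrix over Z this has rank 1, with invariant factors (1).

Reading off H_k = ker ∂_k / im ∂_{k+1}:

  H_0: rank C_0 − rank ∂_1 = 3 − 2 = 1, and the invariant factors of ∂_1 are all 1, so H_0 = Z.

H_0 = Z.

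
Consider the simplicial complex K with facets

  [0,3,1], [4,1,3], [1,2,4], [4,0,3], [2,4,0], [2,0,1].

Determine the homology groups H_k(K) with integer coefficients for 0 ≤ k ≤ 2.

Fix the vertex order 0 < 1 < 2 < 3 < 4 and write every simplex with vertices in increasing order. Then dim K = 2 and the simplices of K are:

  0-simplices (5): [0], [1], [2], [3], [4]
  1-simplices (9): [0,1], [0,2], [0,3], [0,4], [1,2], [1,3], [1,4], [2,4], [3,4]
  2-simplices (6): [0,1,2], [0,1,3], [0,2,4], [0,3,4], [1,2,4], [1,3,4]

Hence C_0 ≅ Z^5, C_1 ≅ Z^9, C_2 ≅ Z^6.

Boundary ∂_1: C_1 → C_0 is given by ∂[p,q] = [q] − [p]. For instance
  ∂[1,4] = [4] − [1].
This gives a 5×9 integer matrix of rank 4; reducing to Smith normal form yields diagonal entries (1,1,1,1).

Boundary ∂_2: C_2 → C_1 maps a triangle to the signed sum of its edges. For instance
  ∂[0,2,4] = [2,4] − [0,4] + [0,2],
  ∂[0,1,2] = [1,2] − [0,2] + [0,1].
This gives a 9×6 integer matrix of rank 5; reducing to Smith normal form yields diagonal entries (1,1,1,1,1).

Reading off H_k = ker ∂_k / im ∂_{k+1}:

  H_0: rank C_0 − rank ∂_1 = 5 − 4 = 1, and the invariant factors of ∂_1 are all 1, so H_0 ≅ Z.
  H_1: rank ker ∂_1 − rank ∂_2 = (9 − 4) − 5 = 0, and the invariant factors of ∂_2 are all 1, so H_1 ≅ 0.
  H_2: rank ker ∂_2 − rank ∂_3 = (6 − 5) − 0 = 1, and there is no ∂_3, so H_2 ≅ Z.

As a check, the Euler characteristic is 5 − 9 + 6 = 2, which agrees with 1 − 0 + 1 = 2.
(K is a triangulation of the 2-sphere S^2.)

H_0 = Z,  H_1 = 0,  H_2 = Z.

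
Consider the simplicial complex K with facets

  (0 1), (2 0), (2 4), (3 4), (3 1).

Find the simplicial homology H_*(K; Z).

H_0 = Z,  H_1 = Z.

K has 5 vertices, 5 edges.
rank ∂_0 = 0, rank ∂_1 = 4 ⇒ b_0 = 5 − 0 − 4 = 1; all invariant factors of ∂_1 are 1 so no torsion. So H_0 = Z.
rank ∂_1 = 4, rank ∂_2 = 0 ⇒ b_1 = 5 − 4 − 0 = 1. So H_1 = Z.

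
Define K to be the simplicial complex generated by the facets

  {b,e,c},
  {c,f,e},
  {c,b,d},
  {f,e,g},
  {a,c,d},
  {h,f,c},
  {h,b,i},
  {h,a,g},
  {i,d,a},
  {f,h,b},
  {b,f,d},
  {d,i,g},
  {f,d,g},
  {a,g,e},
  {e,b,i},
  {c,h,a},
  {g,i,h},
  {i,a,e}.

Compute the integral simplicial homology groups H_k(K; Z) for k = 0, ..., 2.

H_0 ≅ Z,  H_1 ≅ Z ⊕ Z/2,  H_2 = 0.

Order the vertices as a < b < c < d < e < f < g < h < i. Listing each simplex with vertices in this order, K has dimension 2 with simplices:

  0-simplices (9): a, b, c, d, e, f, g, h, i
  1-simplices (27): ac, ad, ae, ag, ah, ai, bc, bd, be, bf, bh, bi, cd, ce, cf, ch, df, dg, di, ef, eg, ei, fg, fh, gh, gi, hi
  2-simplices (18): acd, ach, adi, aeg, aei, agh, bcd, bce, bdf, bei, bfh, bhi, cef, cfh, dfg, dgi, efg, ghi

so the chain groups are C_0 ≅ Z^9, C_1 ≅ Z^27, C_2 ≅ Z^18.

∂_1: C_1 → C_0 is given by ∂[p,q] = [q] − [p]. For instance
  ∂ai = i − a.
The 9×27 boundary matrix has rank 8 and Smith normal form diag(1,1,1,1,1,1,1,1).

∂_2: C_2 → C_1 maps a triangle to the signed sum of its edges. For instance
  ∂dgi = gi − di + dg,
  ∂adi = di − ai + ad.
The resulting 27×18 matrix has rank 18, and its Smith normal form has invariant factors (1,1,1,1,1,1,1,1,1,1,1,1,1,1,1,1,1,2).

Reading off H_k = ker ∂_k / im ∂_{k+1}:

  H_0: rank C_0 − rank ∂_1 = 9 − 8 = 1, and the invariant factors of ∂_1 are all 1, so H_0 = Z.
  H_1: rank ker ∂_1 − rank ∂_2 = (27 − 8) − 18 = 1, and ∂_2 has invariant factor 2 > 1, so H_1 = Z ⊕ Z/2.
  H_2: rank ker ∂_2 − rank ∂_3 = (18 − 18) − 0 = 0, and there is no ∂_3, so H_2 = 0.

As a check, the Euler characteristic is 9 − 27 + 18 = 0, which agrees with 1 − 1 + 0 = 0.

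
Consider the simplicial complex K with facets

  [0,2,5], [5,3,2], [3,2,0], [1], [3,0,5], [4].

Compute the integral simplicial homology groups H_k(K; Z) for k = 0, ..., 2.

Take the total order 0 < 1 < 2 < 3 < 4 < 5 on the vertex set. Then K (dimension 2) consists of the simplices:

  0-simplices (6): [0], [1], [2], [3], [4], [5]
  1-simplices (6): [0,2], [0,3], [0,5], [2,3], [2,5], [3,5]
  2-simplices (4): [0,2,3], [0,2,5], [0,3,5], [2,3,5]

giving chain groups C_0 ≅ Z^6, C_1 ≅ Z^6, C_2 ≅ Z^4.

∂_1: C_1 → C_0 sends each edge [p,q] (with p < q) to q − p.
This gives a 6×6 integer matrix of rank 3; reducing to Smith normal form yields diagonal entries (1,1,1).

Boundary ∂_2: C_2 → C_1 sends each 2-simplex [p,q,r] to [q,r] − [p,r] + [p,q]. For instance
  ∂[2,3,5] = [3,5] − [2,5] + [2,3],
  ∂[0,2,3] = [2,3] − [0,3] + [0,2].
The resulting 6×4 matrix has rank 3, and its Smith normal form has invariant factors (1,1,1).

From H_k ≅ ker(∂_k) / im(∂_{k+1}) we obtain:

  H_0: rank C_0 − rank ∂_1 = 6 − 3 = 3, and the invariant factors of ∂_1 are all 1, so H_0 = Z^3.
  H_1: rank ker ∂_1 − rank ∂_2 = (6 − 3) − 3 = 0, and the invariant factors of ∂_2 are all 1, so H_1 = 0.
  H_2: rank ker ∂_2 − rank ∂_3 = (4 − 3) − 0 = 1, and there is no ∂_3, so H_2 = Z.

As a check, the Euler characteristic is 6 − 6 + 4 = 4, which agrees with 3 − 0 + 1 = 4.

H_0 ≅ Z^3,  H_1 = 0,  H_2 ≅ Z.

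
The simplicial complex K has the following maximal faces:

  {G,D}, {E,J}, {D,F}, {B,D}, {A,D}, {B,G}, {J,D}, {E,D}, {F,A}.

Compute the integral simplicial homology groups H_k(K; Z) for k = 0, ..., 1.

H_0 = Z,  H_1 = Z^3.

Order the vertices as A < B < D < E < F < G < J. Listing each simplex with vertices in this order, K has dimension 1 with simplices:

  0-simplices (7): A, B, D, E, F, G, J
  1-simplices (9): AD, AF, BD, BG, DE, DF, DG, DJ, EJ

giving chain groups C_0 ≅ Z^7, C_1 ≅ Z^9.

∂_1: C_1 → C_0 sends each edge [p,q] (with p < q) to q − p.
As a 7×9 matrix over Z this has rank 6, with invariant factors (1,1,1,1,1,1).

Computing H_k = (kernel of ∂_k) / (image of ∂_{k+1}):

  H_0: rank C_0 − rank ∂_1 = 7 − 6 = 1, and the invariant factors of ∂_1 are all 1, so H_0 = Z.
  H_1: rank ker ∂_1 − rank ∂_2 = (9 − 6) − 0 = 3, and there is no ∂_2, so H_1 = Z^3.

As a check, the Euler characteristic is 7 − 9 = -2, which agrees with 1 − 3 = -2.
(K is a triangulation of a wedge of 3 circles.)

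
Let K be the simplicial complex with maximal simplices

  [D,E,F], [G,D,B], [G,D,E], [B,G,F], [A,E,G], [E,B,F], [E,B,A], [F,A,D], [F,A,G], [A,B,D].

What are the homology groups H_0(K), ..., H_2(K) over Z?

Take the total order A < B < D < E < F < G on the vertex set. Then K (dimension 2) consists of the simplices:

  0-simplices (6): A, B, D, E, F, G
  1-simplices (15): AB, AD, AE, AF, AG, BD, BE, BF, BG, DE, DF, DG, EF, EG, FG
  2-simplices (10): ABD, ABE, ADF, AEG, AFG, BDG, BEF, BFG, DEF, DEG

so the chain groups are C_0 ≅ Z^6, C_1 ≅ Z^15, C_2 ≅ Z^10.

The boundary map ∂_1: C_1 → C_0 sends each edge [p,q] (with p < q) to q − p. For instance
  ∂DE = E − D.
As a 6×15 matrix over Z this has rank 5, with invariant factors (1,1,1,1,1).

The boundary map ∂_2: C_2 → C_1 maps a triangle to the signed sum of its edges. For instance
  ∂DEG = EG − DG + DE,
  ∂BEF = EF − BF + BE.
The 15×10 boundary matrix has rank 10 and Smith normal form diag(1,1,1,1,1,1,1,1,1,2).

Now H_k = ker ∂_k / im ∂_{k+1}, so:

  H_0: rank C_0 − rank ∂_1 = 6 − 5 = 1, and the invariant factors of ∂_1 are all 1, so H_0 ≅ Z.
  H_1: rank ker ∂_1 − rank ∂_2 = (15 − 5) − 10 = 0, and ∂_2 has invariant factor 2 > 1, so H_1 ≅ Z/2.
  H_2: rank ker ∂_2 − rank ∂_3 = (10 − 10) − 0 = 0, and there is no ∂_3, so H_2 ≅ 0.

H_0 ≅ Z,  H_1 ≅ Z/2,  H_2 = 0.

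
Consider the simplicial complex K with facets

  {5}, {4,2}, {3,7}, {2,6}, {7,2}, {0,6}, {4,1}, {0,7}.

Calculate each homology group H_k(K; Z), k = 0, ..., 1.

H_0 = Z^2,  H_1 = Z.

Fix the vertex order 0 < 1 < 2 < 3 < 4 < 5 < 6 < 7 and write every simplex with vertices in increasing order. Then dim K = 1 and the simplices of K are:

  0-simplices (8): [0], [1], [2], [3], [4], [5], [6], [7]
  1-simplices (7): [0,6], [0,7], [1,4], [2,4], [2,6], [2,7], [3,7]

Hence C_0 ≅ Z^8, C_1 ≅ Z^7.

∂_1: C_1 → C_0 sends each edge [p,q] (with p < q) to q − p. For instance
  ∂[0,7] = [7] − [0].
The 8×7 boundary matrix has rank 6 and Smith normal form diag(1,1,1,1,1,1).

Computing H_k = (kernel of ∂_k) / (image of ∂_{k+1}):

  H_0: rank C_0 − rank ∂_1 = 8 − 6 = 2, and the invariant factors of ∂_1 are all 1, so H_0 ≅ Z^2.
  H_1: rank ker ∂_1 − rank ∂_2 = (7 − 6) − 0 = 1, and there is no ∂_2, so H_1 ≅ Z.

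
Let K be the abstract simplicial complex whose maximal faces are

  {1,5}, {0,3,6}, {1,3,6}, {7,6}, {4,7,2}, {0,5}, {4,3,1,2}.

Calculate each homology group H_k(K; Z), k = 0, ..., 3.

H_0 = Z,  H_1 = Z^2,  H_2 = 0,  H_3 = 0.

We work with the vertex ordering 0 < 1 < 2 < 3 < 4 < 5 < 6 < 7. The simplices of K, each written with vertices in increasing order, are:

  0-simplices (8): [0], [1], [2], [3], [4], [5], [6], [7]
  1-simplices (15): [0,3], [0,5], [0,6], [1,2], [1,3], [1,4], [1,5], [1,6], [2,3], [2,4], [2,7], [3,4], [3,6], [4,7], [6,7]
  2-simplices (7): [0,3,6], [1,2,3], [1,2,4], [1,3,4], [1,3,6], [2,3,4], [2,4,7]
  3-simplices (1): [1,2,3,4]

so the chain groups are C_0 ≅ Z^8, C_1 ≅ Z^15, C_2 ≅ Z^7, C_3 ≅ Z^1.

Boundary ∂_1: C_1 → C_0 is given by ∂[p,q] = [q] − [p]. For instance
  ∂[1,3] = [3] − [1].
The 8×15 boundary matrix has rank 7 and Smith normal form diag(1,1,1,1,1,1,1).

The boundary map ∂_2: C_2 → C_1 acts by ∂[p,q,r] = [q,r] − [p,r] + [p,q]. For instance
  ∂[2,4,7] = [4,7] − [2,7] + [2,4],
  ∂[1,3,6] = [3,6] − [1,6] + [1,3].
As a 15×7 matrix over Z this has rank 6, with invariant factors (1,1,1,1,1,1).

The boundary map ∂_3: C_3 → C_2 sends each 3-simplex σ to the alternating sum Σ_i (−1)^i (σ with its i-th vertex removed). For instance
  ∂[1,2,3,4] = [2,3,4] − [1,3,4] + [1,2,4] − [1,2,3].
The 7×1 boundary matrix has rank 1 and Smith normal form diag(1).

Computing H_k = (kernel of ∂_k) / (image of ∂_{k+1}):

  H_0: rank C_0 − rank ∂_1 = 8 − 7 = 1, and the invariant factors of ∂_1 are all 1, so H_0 = Z.
  H_1: rank ker ∂_1 − rank ∂_2 = (15 − 7) − 6 = 2, and the invariant factors of ∂_2 are all 1, so H_1 = Z^2.
  H_2: rank ker ∂_2 − rank ∂_3 = (7 − 6) − 1 = 0, and the invariant factors of ∂_3 are all 1, so H_2 = 0.
  H_3: rank ker ∂_3 − rank ∂_4 = (1 − 1) − 0 = 0, and there is no ∂_4, so H_3 = 0.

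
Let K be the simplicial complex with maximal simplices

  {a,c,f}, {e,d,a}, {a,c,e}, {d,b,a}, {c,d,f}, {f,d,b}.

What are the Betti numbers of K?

b_0 = 1, b_1 = 1, b_2 = 0.

Order the vertices as a < b < c < d < e < f. Listing each simplex with vertices in this order, K has dimension 2 with simplices:

  0-simplices (6): a, b, c, d, e, f
  1-simplices (12): ab, ac, ad, ae, af, bd, bf, cd, ce, cf, de, df
  2-simplices (6): abd, ace, acf, ade, bdf, cdf

so the chain groups are C_0 ≅ Z^6, C_1 ≅ Z^12, C_2 ≅ Z^6.

Boundary ∂_1: C_1 → C_0 is given by ∂[p,q] = [q] − [p]. For instance
  ∂ab = b − a.
This gives a 6×12 integer matrix of rank 5; reducing to Smith normal form yields diagonal entries (1,1,1,1,1).

Boundary ∂_2: C_2 → C_1 maps a triangle to the signed sum of its edges. For instance
  ∂acf = cf − af + ac,
  ∂ace = ce − ae + ac.
The 12×6 boundary matrix has rank 6 and Smith normal form diag(1,1,1,1,1,1).

Computing H_k = (kernel of ∂_k) / (image of ∂_{k+1}):

  H_0: rank C_0 − rank ∂_1 = 6 − 5 = 1, and the invariant factors of ∂_1 are all 1, so H_0 = Z.
  H_1: rank ker ∂_1 − rank ∂_2 = (12 − 5) − 6 = 1, and the invariant factors of ∂_2 are all 1, so H_1 = Z.
  H_2: rank ker ∂_2 − rank ∂_3 = (6 − 6) − 0 = 0, and there is no ∂_3, so H_2 = 0.

Hence the Betti numbers are b_0 = 1, b_1 = 1, b_2 = 0.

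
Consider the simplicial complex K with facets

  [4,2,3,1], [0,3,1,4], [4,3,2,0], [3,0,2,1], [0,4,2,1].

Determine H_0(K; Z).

H_0 = Z.

Fix the vertex order 0 < 1 < 2 < 3 < 4 and write every simplex with vertices in increasing order. Then dim K = 3 and the simplices of K are:

  0-simplices (5): [0], [1], [2], [3], [4]
  1-simplices (10): [0,1], [0,2], [0,3], [0,4], [1,2], [1,3], [1,4], [2,3], [2,4], [3,4]
  2-simplices (10): [0,1,2], [0,1,3], [0,1,4], [0,2,3], [0,2,4], [0,3,4], [1,2,3], [1,2,4], [1,3,4], [2,3,4]
  3-simplices (5): [0,1,2,3], [0,1,2,4], [0,1,3,4], [0,2,3,4], [1,2,3,4]

giving chain groups C_0 ≅ Z^5, C_1 ≅ Z^10, C_2 ≅ Z^10, C_3 ≅ Z^5.

Boundary ∂_1: C_1 → C_0 maps an edge to its endpoints' difference, ∂[p,q] = q − p. For instance
  ∂[0,3] = [3] − [0].
The resulting 5×10 matrix has rank 4, and its Smith normal form has invariant factors (1,1,1,1).

Boundary ∂_2: C_2 → C_1 maps a triangle to the signed sum of its edges. For instance
  ∂[2,3,4] = [3,4] − [2,4] + [2,3],
  ∂[0,3,4] = [3,4] − [0,4] + [0,3].
As a 10×10 matrix over Z this has rank 6, with invariant factors (1,1,1,1,1,1).

Boundary ∂_3: C_3 → C_2 sends each 3-simplex σ to the alternating sum Σ_i (−1)^i (σ with its i-th vertex removed). For instance
  ∂[0,2,3,4] = [2,3,4] − [0,3,4] + [0,2,4] − [0,2,3],
  ∂[1,2,3,4] = [2,3,4] − [1,3,4] + [1,2,4] − [1,2,3].
The 10×5 boundary matrix has rank 4 and Smith normal form diag(1,1,1,1).

Now H_k = ker ∂_k / im ∂_{k+1}, so:

  H_0: rank C_0 − rank ∂_1 = 5 − 4 = 1, and the invariant factors of ∂_1 are all 1, so H_0 ≅ Z.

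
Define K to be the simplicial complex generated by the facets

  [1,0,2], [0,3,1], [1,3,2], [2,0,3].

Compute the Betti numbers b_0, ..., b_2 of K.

b_0 = 1, b_1 = 0, b_2 = 1.

We work with the vertex ordering 0 < 1 < 2 < 3. The simplices of K, each written with vertices in increasing order, are:

  0-simplices (4): [0], [1], [2], [3]
  1-simplices (6): [0,1], [0,2], [0,3], [1,2], [1,3], [2,3]
  2-simplices (4): [0,1,2], [0,1,3], [0,2,3], [1,2,3]

so the chain groups are C_0 ≅ Z^4, C_1 ≅ Z^6, C_2 ≅ Z^4.

∂_1: C_1 → C_0 is given by ∂[p,q] = [q] − [p]. For instance
  ∂[1,2] = [2] − [1].
The 4×6 boundary matrix has rank 3 and Smith normal form diag(1,1,1).

∂_2: C_2 → C_1 sends each 2-simplex [p,q,r] to [q,r] − [p,r] + [p,q]. For instance
  ∂[0,1,2] = [1,2] − [0,2] + [0,1],
  ∂[0,2,3] = [2,3] − [0,3] + [0,2].
As a 6×4 matrix over Z this has rank 3, with invariant factors (1,1,1).

Now H_k = ker ∂_k / im ∂_{k+1}, so:

  H_0: rank C_0 − rank ∂_1 = 4 − 3 = 1, and the invariant factors of ∂_1 are all 1, so H_0 = Z.
  H_1: rank ker ∂_1 − rank ∂_2 = (6 − 3) − 3 = 0, and the invariant factors of ∂_2 are all 1, so H_1 = 0.
  H_2: rank ker ∂_2 − rank ∂_3 = (4 − 3) − 0 = 1, and there is no ∂_3, so H_2 = Z.

As a check, the Euler characteristic is 4 − 6 + 4 = 2, which agrees with 1 − 0 + 1 = 2.

Hence the Betti numbers are b_0 = 1, b_1 = 0, b_2 = 1.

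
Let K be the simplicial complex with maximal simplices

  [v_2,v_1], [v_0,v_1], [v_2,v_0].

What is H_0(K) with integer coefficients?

Take the total order v_0 < v_1 < v_2 on the vertex set. Then K (dimension 1) consists of the simplices:

  0-simplices (3): [v_0], [v_1], [v_2]
  1-simplices (3): [v_0,v_1], [v_0,v_2], [v_1,v_2]

giving chain groups C_0 ≅ Z^3, C_1 ≅ Z^3.

Boundary ∂_1: C_1 → C_0 sends each edge [p,q] (with p < q) to q − p. For instance
  ∂[v_1,v_2] = [v_2] − [v_1].
The resulting 3×3 matrix has rank 2, and its Smith normal form has invariant factors (1,1).

From H_k ≅ ker(∂_k) / im(∂_{k+1}) we obtain:

  H_0: rank C_0 − rank ∂_1 = 3 − 2 = 1, and the invariant factors of ∂_1 are all 1, so H_0 = Z.

H_0 ≅ Z.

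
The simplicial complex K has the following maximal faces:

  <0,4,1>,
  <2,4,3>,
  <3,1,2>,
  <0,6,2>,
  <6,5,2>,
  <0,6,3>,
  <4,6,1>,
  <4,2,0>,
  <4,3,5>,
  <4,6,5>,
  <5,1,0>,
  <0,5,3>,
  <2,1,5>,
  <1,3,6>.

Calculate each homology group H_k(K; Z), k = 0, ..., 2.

K has 7 vertices, 21 edges, 14 triangles.
rank ∂_0 = 0, rank ∂_1 = 6 ⇒ b_0 = 7 − 0 − 6 = 1; all invariant factors of ∂_1 are 1 so no torsion. So H_0 = Z.
rank ∂_1 = 6, rank ∂_2 = 13 ⇒ b_1 = 21 − 6 − 13 = 2; all invariant factors of ∂_2 are 1 so no torsion. So H_1 = Z^2.
rank ∂_2 = 13, rank ∂_3 = 0 ⇒ b_2 = 14 − 13 − 0 = 1. So H_2 = Z.

H_0 ≅ Z,  H_1 ≅ Z^2,  H_2 ≅ Z.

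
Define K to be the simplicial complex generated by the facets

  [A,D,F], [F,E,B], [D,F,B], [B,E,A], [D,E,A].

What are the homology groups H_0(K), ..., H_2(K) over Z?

K has 5 vertices, 10 edges, 5 triangles.
rank ∂_0 = 0, rank ∂_1 = 4 ⇒ b_0 = 5 − 0 − 4 = 1; all invariant factors of ∂_1 are 1 so no torsion. So H_0 ≅ Z.
rank ∂_1 = 4, rank ∂_2 = 5 ⇒ b_1 = 10 − 4 − 5 = 1; all invariant factors of ∂_2 are 1 so no torsion. So H_1 ≅ Z.
rank ∂_2 = 5, rank ∂_3 = 0 ⇒ b_2 = 5 − 5 − 0 = 0. So H_2 ≅ 0.

H_0 = Z,  H_1 = Z,  H_2 = 0.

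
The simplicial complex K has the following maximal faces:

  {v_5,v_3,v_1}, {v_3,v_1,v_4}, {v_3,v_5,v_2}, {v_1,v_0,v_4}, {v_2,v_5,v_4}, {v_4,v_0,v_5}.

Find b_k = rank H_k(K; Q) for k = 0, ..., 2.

b_0 = 1, b_1 = 1, b_2 = 0.

We work with the vertex ordering v_0 < v_1 < v_2 < v_3 < v_4 < v_5. The simplices of K, each written with vertices in increasing order, are:

  0-simplices (6): [v_0], [v_1], [v_2], [v_3], [v_4], [v_5]
  1-simplices (12): [v_0,v_1], [v_0,v_4], [v_0,v_5], [v_1,v_3], [v_1,v_4], [v_1,v_5], [v_2,v_3], [v_2,v_4], [v_2,v_5], [v_3,v_4], [v_3,v_5], [v_4,v_5]
  2-simplices (6): [v_0,v_1,v_4], [v_0,v_4,v_5], [v_1,v_3,v_4], [v_1,v_3,v_5], [v_2,v_3,v_5], [v_2,v_4,v_5]

so the chain groups are C_0 ≅ Z^6, C_1 ≅ Z^12, C_2 ≅ Z^6.

Boundary ∂_1: C_1 → C_0 is given by ∂[p,q] = [q] − [p]. For instance
  ∂[v_2,v_4] = [v_4] − [v_2].
The 6×12 boundary matrix has rank 5 and Smith normal form diag(1,1,1,1,1).

∂_2: C_2 → C_1 sends each 2-simplex [p,q,r] to [q,r] − [p,r] + [p,q]. For instance
  ∂[v_0,v_1,v_4] = [v_1,v_4] − [v_0,v_4] + [v_0,v_1],
  ∂[v_2,v_3,v_5] = [v_3,v_5] − [v_2,v_5] + [v_2,v_3].
The 12×6 boundary matrix has rank 6 and Smith normal form diag(1,1,1,1,1,1).

From H_k ≅ ker(∂_k) / im(∂_{k+1}) we obtain:

  H_0: rank C_0 − rank ∂_1 = 6 − 5 = 1, and the invariant factors of ∂_1 are all 1, so H_0 ≅ Z.
  H_1: rank ker ∂_1 − rank ∂_2 = (12 − 5) − 6 = 1, and the invariant factors of ∂_2 are all 1, so H_1 ≅ Z.
  H_2: rank ker ∂_2 − rank ∂_3 = (6 − 6) − 0 = 0, and there is no ∂_3, so H_2 ≅ 0.

(K is a triangulation of the cylinder S^1 x I.)

Hence the Betti numbers are b_0 = 1, b_1 = 1, b_2 = 0.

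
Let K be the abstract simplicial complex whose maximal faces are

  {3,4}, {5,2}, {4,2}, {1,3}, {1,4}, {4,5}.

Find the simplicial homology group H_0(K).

H_0 = Z.

We work with the vertex ordering 1 < 2 < 3 < 4 < 5. The simplices of K, each written with vertices in increasing order, are:

  0-simplices (5): [1], [2], [3], [4], [5]
  1-simplices (6): [1,3], [1,4], [2,4], [2,5], [3,4], [4,5]

so the chain groups are C_0 ≅ Z^5, C_1 ≅ Z^6.

Boundary ∂_1: C_1 → C_0 sends each edge [p,q] (with p < q) to q − p. For instance
  ∂[4,5] = [5] − [4].
This gives a 5×6 integer matrix of rank 4; reducing to Smith normal form yields diagonal entries (1,1,1,1).

Computing H_k = (kernel of ∂_k) / (image of ∂_{k+1}):

  H_0: rank C_0 − rank ∂_1 = 5 − 4 = 1, and the invariant factors of ∂_1 are all 1, so H_0 ≅ Z.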